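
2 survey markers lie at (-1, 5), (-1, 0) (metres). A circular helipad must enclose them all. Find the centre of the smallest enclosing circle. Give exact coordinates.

The smallest circle enclosing two points has them as diameter endpoints.
Centre = midpoint = (-1, 2.5); r² = |(-1, 5)−(-1, 0)|²/4 = 25/4 = 6.25.
Centre = (-1, 2.5).

(-1, 2.5)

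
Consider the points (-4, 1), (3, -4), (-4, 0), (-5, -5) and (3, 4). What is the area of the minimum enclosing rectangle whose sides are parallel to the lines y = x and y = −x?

In coordinates u = x + y, v = x − y the rectangle is axis-aligned; the map (x,y)→(u,v) scales areas by 2.
u-values: -3, -1, -4, -10, 7; range = 7 − (-10) = 17.
v-values: -5, 7, -4, 0, -1; range = 7 − (-5) = 12.
Area = (17 × 12) / 2 = 102.

102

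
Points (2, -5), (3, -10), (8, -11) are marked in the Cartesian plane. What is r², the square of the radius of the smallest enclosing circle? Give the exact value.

Call the three points A, B, C in the order given.
Side lengths²: AB² = 26, AC² = 72, BC² = 26.
Since AC² = 72 ≥ 26 + 26 = 52, the angle opposite AC is not acute, so the smallest enclosing circle has AC as diameter.
Centre = midpoint of AC = (5, -8), r² = 72/4 = 18.

18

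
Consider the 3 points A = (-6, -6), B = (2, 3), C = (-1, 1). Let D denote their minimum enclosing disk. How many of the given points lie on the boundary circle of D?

2

Side lengths²: AB² = 145, AC² = 74, BC² = 13.
Since AB² = 145 ≥ 74 + 13 = 87, the angle opposite AB is not acute, so the smallest enclosing circle has AB as diameter.
Centre = midpoint of AB = (-2, -1.5), r² = 145/4 = 36.25.
The points at distance exactly r from the centre are A, B — 2 points.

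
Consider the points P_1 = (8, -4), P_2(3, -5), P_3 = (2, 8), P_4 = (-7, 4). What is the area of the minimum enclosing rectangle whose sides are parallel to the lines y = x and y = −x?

In coordinates u = x + y, v = x − y the rectangle is axis-aligned; the map (x,y)→(u,v) scales areas by 2.
u-values: 4, -2, 10, -3; range = 10 − (-3) = 13.
v-values: 12, 8, -6, -11; range = 12 − (-11) = 23.
Area = (13 × 23) / 2 = 149.5.

149.5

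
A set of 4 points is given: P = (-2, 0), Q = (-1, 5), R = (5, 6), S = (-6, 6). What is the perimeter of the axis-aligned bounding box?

Width = max x − min x = 5 − (-6) = 11.
Height = max y − min y = 6 − 0 = 6.
Perimeter = 2(11 + 6) = 34.

34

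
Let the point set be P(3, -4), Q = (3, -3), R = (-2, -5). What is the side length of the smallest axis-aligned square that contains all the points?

The bounding box has width 5 and height 2.
An axis-aligned square enclosing the set must have side ≥ max(width, height).
So the minimum side is max(5, 2) = 5.

5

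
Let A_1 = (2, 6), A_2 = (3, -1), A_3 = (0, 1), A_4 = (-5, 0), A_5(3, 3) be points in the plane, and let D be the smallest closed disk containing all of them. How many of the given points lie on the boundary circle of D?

3

The minimum enclosing circle is determined by three boundary points: A_1, A_2, A_4.
Their circumcentre is (-15/22, 45/22) with r² = 5525/242.
The farthest remaining point A_5 is at distance² 3501/242 ≤ 5525/242.
The points at distance exactly r from the centre are A_1, A_2, A_4 — 3 points.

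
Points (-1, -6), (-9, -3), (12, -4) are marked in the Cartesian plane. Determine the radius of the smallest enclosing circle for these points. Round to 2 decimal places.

Call the three points A, B, C in the order given.
Side lengths²: AB² = 73, AC² = 173, BC² = 442.
Since BC² = 442 ≥ 173 + 73 = 246, the angle opposite BC is not acute, so the smallest enclosing circle has BC as diameter.
Centre = midpoint of BC = (1.5, -3.5), r² = 442/4 = 110.5.
r = √(110.5) ≈ 10.51.

10.51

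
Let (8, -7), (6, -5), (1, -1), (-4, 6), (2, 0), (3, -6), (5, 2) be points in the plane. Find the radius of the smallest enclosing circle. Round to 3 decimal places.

The minimum enclosing circle of a finite set is fixed by two of the points (as a diameter) or three (as a circumcircle).
The farthest pair is (8, -7)–(-4, 6) with squared distance 313. The circle on this segment as diameter has centre (2, -0.5) and r² = 313/4 = 78.25.
Check (6, -5): distance² to centre = 36.25 ≤ 78.25, so it lies inside.
All remaining points lie in this disk, and no smaller disk contains both endpoints, so this is the minimum enclosing circle.
r = √(78.25) ≈ 8.846.

8.846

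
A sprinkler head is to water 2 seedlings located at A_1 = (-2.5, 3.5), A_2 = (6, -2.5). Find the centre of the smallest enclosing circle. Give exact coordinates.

(1.75, 0.5)

The smallest circle enclosing two points has them as diameter endpoints.
Centre = midpoint = (1.75, 0.5); r² = |A_1A_2|²/4 = 108.25/4 = 27.0625.
Centre = (1.75, 0.5).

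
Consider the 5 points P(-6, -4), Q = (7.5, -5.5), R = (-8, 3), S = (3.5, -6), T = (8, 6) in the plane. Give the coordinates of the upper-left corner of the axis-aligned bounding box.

(-8, 6)

x-range [-8, 8], y-range [-6, 6].
The upper-left corner is (-8, 6).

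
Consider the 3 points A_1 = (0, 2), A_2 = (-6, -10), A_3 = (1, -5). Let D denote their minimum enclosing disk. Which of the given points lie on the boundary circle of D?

Side lengths²: A_1A_2² = 180, A_1A_3² = 50, A_2A_3² = 74.
Since A_1A_2² = 180 ≥ 74 + 50 = 124, the angle opposite A_1A_2 is not acute, so the smallest enclosing circle has A_1A_2 as diameter.
Centre = midpoint of A_1A_2 = (-3, -4), r² = 180/4 = 45.
The points at distance exactly r from the centre are A_1, A_2 — 2 points.

A_1, A_2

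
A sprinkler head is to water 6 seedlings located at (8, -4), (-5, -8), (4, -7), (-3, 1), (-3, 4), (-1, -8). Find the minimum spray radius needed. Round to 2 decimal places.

The minimum enclosing circle of a finite set is fixed by two of the points (as a diameter) or three (as a circumcircle).
The minimum enclosing circle is determined by three boundary points: (8, -4), (-5, -8), (-3, 4).
Their circumcentre is (0.5, -2.75) with r² = 57.8125.
The farthest remaining point (4, -7) is at distance² 30.3125 ≤ 57.8125.
r = √(57.8125) ≈ 7.60.

7.60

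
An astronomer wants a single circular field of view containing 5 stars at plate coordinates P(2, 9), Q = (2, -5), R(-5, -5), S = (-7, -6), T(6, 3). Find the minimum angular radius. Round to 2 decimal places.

8.75

A smallest enclosing disk is always determined by at most three of the input points on its boundary.
The farthest pair is P–S with squared distance 306. The circle on this segment as diameter has centre (-2.5, 1.5) and r² = 306/4 = 76.5.
Check Q: distance² to centre = 62.5 ≤ 76.5, so it lies inside.
All remaining points lie in this disk, and no smaller disk contains both endpoints, so this is the minimum enclosing circle.
r = √(76.5) ≈ 8.75.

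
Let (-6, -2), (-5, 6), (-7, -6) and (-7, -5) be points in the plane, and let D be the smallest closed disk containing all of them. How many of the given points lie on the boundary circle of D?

A smallest enclosing disk is always determined by at most three of the input points on its boundary.
The farthest pair is (-5, 6)–(-7, -6) with squared distance 148. The circle on this segment as diameter has centre (-6, 0) and r² = 148/4 = 37.
Check (-6, -2): distance² to centre = 4 ≤ 37, so it lies inside.
All remaining points lie in this disk, and no smaller disk contains both endpoints, so this is the minimum enclosing circle.
The points at distance exactly r from the centre are (-5, 6), (-7, -6) — 2 points.

2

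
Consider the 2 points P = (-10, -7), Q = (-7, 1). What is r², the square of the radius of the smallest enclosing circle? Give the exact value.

18.25

The smallest circle enclosing two points has them as diameter endpoints.
Centre = midpoint = (-8.5, -3); r² = |PQ|²/4 = 73/4 = 18.25.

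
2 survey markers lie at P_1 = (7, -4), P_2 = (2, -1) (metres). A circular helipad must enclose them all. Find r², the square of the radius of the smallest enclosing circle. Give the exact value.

The smallest circle enclosing two points has them as diameter endpoints.
Centre = midpoint = (4.5, -2.5); r² = |P_1P_2|²/4 = 34/4 = 8.5.

8.5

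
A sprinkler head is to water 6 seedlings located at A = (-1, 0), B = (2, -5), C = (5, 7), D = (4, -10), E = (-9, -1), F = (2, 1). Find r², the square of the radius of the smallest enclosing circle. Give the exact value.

47125/529

The minimum enclosing circle is determined by three boundary points: C, D, E.
Their circumcentre is (10/23, -29/23) with r² = 47125/529.
The farthest remaining point B is at distance² 8692/529 ≤ 47125/529.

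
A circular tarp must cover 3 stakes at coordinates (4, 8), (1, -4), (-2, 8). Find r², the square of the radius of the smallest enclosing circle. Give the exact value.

Call the three points A, B, C in the order given.
Side lengths²: AB² = 153, AC² = 36, BC² = 153.
Since BC² = 153 < 153 + 36 = 189, the triangle is acute, so the smallest enclosing circle is the circumcircle.
Circumcentre = (1, 2.375), r² = 40.640625.

40.640625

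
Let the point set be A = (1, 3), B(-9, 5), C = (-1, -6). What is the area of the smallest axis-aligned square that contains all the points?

The bounding box has width 10 and height 11.
An axis-aligned square enclosing the set must have side ≥ max(width, height).
So the minimum side is max(10, 11) = 11.
Area = 11² = 121.

121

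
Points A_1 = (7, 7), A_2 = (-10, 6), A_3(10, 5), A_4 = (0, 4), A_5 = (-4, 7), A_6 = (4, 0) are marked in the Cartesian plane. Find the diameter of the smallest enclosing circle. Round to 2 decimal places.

The minimum enclosing circle of a finite set is fixed by two of the points (as a diameter) or three (as a circumcircle).
The farthest pair is A_2–A_3 with squared distance 401. The circle on this segment as diameter has centre (0, 5.5) and r² = 401/4 = 100.25.
Check A_1: distance² to centre = 51.25 ≤ 100.25, so it lies inside.
All remaining points lie in this disk, and no smaller disk contains both endpoints, so this is the minimum enclosing circle.
Diameter = 2r = 2√(100.25) ≈ 20.02.

20.02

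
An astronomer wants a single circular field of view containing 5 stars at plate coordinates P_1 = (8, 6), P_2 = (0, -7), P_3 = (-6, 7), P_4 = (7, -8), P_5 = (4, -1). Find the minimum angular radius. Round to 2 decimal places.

By Welzl's lemma the MEC is supported by two points (diametrically opposite) or three points (on a circumcircle).
The farthest pair is P_3–P_4 with squared distance 394. The circle on this segment as diameter has centre (0.5, -0.5) and r² = 394/4 = 98.5.
Check P_1: distance² to centre = 98.5 ≤ 98.5, so it lies inside.
All remaining points lie in this disk, and no smaller disk contains both endpoints, so this is the minimum enclosing circle.
r = √(98.5) ≈ 9.92.

9.92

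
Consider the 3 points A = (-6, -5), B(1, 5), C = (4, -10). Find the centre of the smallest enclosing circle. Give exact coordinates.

(25/18, -49/18)

Side lengths²: AB² = 149, AC² = 125, BC² = 234.
Since BC² = 234 < 149 + 125 = 274, the triangle is acute, so the smallest enclosing circle is the circumcircle.
Circumcentre = (25/18, -49/18), r² = 9685/162.
Centre = (25/18, -49/18).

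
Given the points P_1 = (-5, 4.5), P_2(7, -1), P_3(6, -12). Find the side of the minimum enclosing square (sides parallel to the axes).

The bounding box has width 12 and height 16.5.
An axis-aligned square enclosing the set must have side ≥ max(width, height).
So the minimum side is max(12, 16.5) = 16.5.

16.5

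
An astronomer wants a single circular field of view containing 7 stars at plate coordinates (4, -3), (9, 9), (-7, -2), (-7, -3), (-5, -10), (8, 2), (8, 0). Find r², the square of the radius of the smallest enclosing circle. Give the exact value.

By Welzl's lemma the MEC is supported by two points (diametrically opposite) or three points (on a circumcircle).
The farthest pair is (9, 9)–(-5, -10) with squared distance 557. The circle on this segment as diameter has centre (2, -0.5) and r² = 557/4 = 139.25.
Check (4, -3): distance² to centre = 10.25 ≤ 139.25, so it lies inside.
All remaining points lie in this disk, and no smaller disk contains both endpoints, so this is the minimum enclosing circle.

139.25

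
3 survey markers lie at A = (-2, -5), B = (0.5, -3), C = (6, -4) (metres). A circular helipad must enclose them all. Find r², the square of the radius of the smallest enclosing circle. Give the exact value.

16.25

Side lengths²: AB² = 10.25, AC² = 65, BC² = 31.25.
Since AC² = 65 ≥ 31.25 + 10.25 = 41.5, the angle opposite AC is not acute, so the smallest enclosing circle has AC as diameter.
Centre = midpoint of AC = (2, -4.5), r² = 65/4 = 16.25.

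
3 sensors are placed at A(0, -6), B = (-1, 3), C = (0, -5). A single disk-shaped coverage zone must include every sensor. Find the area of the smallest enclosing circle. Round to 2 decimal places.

64.40

Side lengths²: AB² = 82, AC² = 1, BC² = 65.
Since AB² = 82 ≥ 65 + 1 = 66, the angle opposite AB is not acute, so the smallest enclosing circle has AB as diameter.
Centre = midpoint of AB = (-0.5, -1.5), r² = 82/4 = 20.5.
Area = π·r² = π·20.5 ≈ 64.40.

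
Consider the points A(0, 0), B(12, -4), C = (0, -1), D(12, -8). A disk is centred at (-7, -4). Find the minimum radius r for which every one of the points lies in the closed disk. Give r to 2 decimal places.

19.42

The required radius is the distance from (-7, -4) to the farthest point.
Squared distances: 65, 361, 58, 377.
Maximum is 377, attained at D.
r = √377 ≈ 19.42.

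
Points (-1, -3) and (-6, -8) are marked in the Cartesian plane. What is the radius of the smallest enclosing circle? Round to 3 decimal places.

The smallest circle enclosing two points has them as diameter endpoints.
Centre = midpoint = (-3.5, -5.5); r² = |(-1, -3)−(-6, -8)|²/4 = 50/4 = 12.5.
r = √(12.5) ≈ 3.536.

3.536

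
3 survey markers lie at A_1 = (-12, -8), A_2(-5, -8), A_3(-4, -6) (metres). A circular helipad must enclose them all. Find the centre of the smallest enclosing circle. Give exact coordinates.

Side lengths²: A_1A_2² = 49, A_1A_3² = 68, A_2A_3² = 5.
Since A_1A_3² = 68 ≥ 49 + 5 = 54, the angle opposite A_1A_3 is not acute, so the smallest enclosing circle has A_1A_3 as diameter.
Centre = midpoint of A_1A_3 = (-8, -7), r² = 68/4 = 17.
Centre = (-8, -7).

(-8, -7)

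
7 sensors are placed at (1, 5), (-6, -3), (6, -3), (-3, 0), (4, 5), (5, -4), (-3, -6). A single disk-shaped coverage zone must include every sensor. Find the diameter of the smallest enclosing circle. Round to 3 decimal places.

13.200

By Welzl's lemma the MEC is supported by two points (diametrically opposite) or three points (on a circumcircle).
The minimum enclosing circle is determined by three boundary points: (-6, -3), (6, -3), (4, 5).
Their circumcentre is (0, -0.25) with r² = 43.5625.
The farthest remaining point (-3, -6) is at distance² 42.0625 ≤ 43.5625.
Diameter = 2r = 2√(43.5625) ≈ 13.200.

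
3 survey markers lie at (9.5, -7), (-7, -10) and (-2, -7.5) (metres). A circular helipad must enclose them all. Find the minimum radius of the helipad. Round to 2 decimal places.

Call the three points A, B, C in the order given.
Side lengths²: AB² = 281.25, AC² = 132.5, BC² = 31.25.
Since AB² = 281.25 ≥ 132.5 + 31.25 = 163.75, the angle opposite AB is not acute, so the smallest enclosing circle has AB as diameter.
Centre = midpoint of AB = (1.25, -8.5), r² = 281.25/4 = 70.3125.
r = √(70.3125) ≈ 8.39.

8.39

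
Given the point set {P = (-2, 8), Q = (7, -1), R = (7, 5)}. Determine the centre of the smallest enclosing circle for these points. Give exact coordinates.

Side lengths²: PQ² = 162, PR² = 90, QR² = 36.
Since PQ² = 162 ≥ 90 + 36 = 126, the angle opposite PQ is not acute, so the smallest enclosing circle has PQ as diameter.
Centre = midpoint of PQ = (2.5, 3.5), r² = 162/4 = 40.5.
Centre = (2.5, 3.5).

(2.5, 3.5)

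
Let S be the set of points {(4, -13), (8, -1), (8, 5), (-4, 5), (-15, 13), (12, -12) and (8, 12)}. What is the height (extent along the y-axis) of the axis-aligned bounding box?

max y = 13, min y = -13, so height = 26.

26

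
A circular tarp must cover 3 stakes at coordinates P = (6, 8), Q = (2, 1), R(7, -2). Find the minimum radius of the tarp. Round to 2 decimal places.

5.02

Side lengths²: PQ² = 65, PR² = 101, QR² = 34.
Since PR² = 101 ≥ 65 + 34 = 99, the angle opposite PR is not acute, so the smallest enclosing circle has PR as diameter.
Centre = midpoint of PR = (6.5, 3), r² = 101/4 = 25.25.
r = √(25.25) ≈ 5.02.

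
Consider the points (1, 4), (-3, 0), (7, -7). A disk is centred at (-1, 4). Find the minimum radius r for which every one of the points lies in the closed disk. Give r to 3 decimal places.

13.601

The required radius is the distance from (-1, 4) to the farthest point.
Squared distances: 4, 20, 185.
Maximum is 185, attained at (7, -7).
r = √185 ≈ 13.601.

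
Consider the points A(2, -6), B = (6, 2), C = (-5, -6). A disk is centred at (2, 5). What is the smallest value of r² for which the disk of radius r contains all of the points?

170

The required radius is the distance from (2, 5) to the farthest point.
Squared distances: 121, 25, 170.
Maximum is 170, attained at C.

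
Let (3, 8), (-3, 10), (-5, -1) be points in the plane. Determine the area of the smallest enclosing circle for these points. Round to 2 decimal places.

116.21

Call the three points A, B, C in the order given.
Side lengths²: AB² = 40, AC² = 145, BC² = 125.
Since AC² = 145 < 125 + 40 = 165, the triangle is acute, so the smallest enclosing circle is the circumcircle.
Circumcentre = (-23/14, 57/14), r² = 3625/98.
Area = π·r² = π·3625/98 ≈ 116.21.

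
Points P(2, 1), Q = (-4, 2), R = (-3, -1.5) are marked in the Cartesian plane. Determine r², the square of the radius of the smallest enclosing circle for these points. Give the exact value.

Side lengths²: PQ² = 37, PR² = 31.25, QR² = 13.25.
Since PQ² = 37 < 31.25 + 13.25 = 44.5, the triangle is acute, so the smallest enclosing circle is the circumcircle.
Circumcentre = (-1.09375, 0.9375), r² = 9.5751953125.

9.5751953125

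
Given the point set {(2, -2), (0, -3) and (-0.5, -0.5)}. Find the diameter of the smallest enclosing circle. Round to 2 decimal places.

Call the three points A, B, C in the order given.
Side lengths²: AB² = 5, AC² = 8.5, BC² = 6.5.
Since AC² = 8.5 < 6.5 + 5 = 11.5, the triangle is acute, so the smallest enclosing circle is the circumcircle.
Circumcentre = (6/11, -35/22), r² = 1105/484.
Diameter = 2r = 2√(1105/484) ≈ 3.02.

3.02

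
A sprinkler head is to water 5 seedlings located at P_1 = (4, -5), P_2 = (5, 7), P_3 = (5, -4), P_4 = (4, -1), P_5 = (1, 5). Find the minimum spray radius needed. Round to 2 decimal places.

6.02

The farthest pair is P_1–P_2 with squared distance 145. The circle on this segment as diameter has centre (4.5, 1) and r² = 145/4 = 36.25.
Check P_3: distance² to centre = 25.25 ≤ 36.25, so it lies inside.
All remaining points lie in this disk, and no smaller disk contains both endpoints, so this is the minimum enclosing circle.
r = √(36.25) ≈ 6.02.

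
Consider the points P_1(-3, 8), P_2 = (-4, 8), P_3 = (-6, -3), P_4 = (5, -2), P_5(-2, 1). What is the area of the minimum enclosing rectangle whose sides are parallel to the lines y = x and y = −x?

In coordinates u = x + y, v = x − y the rectangle is axis-aligned; the map (x,y)→(u,v) scales areas by 2.
u-values: 5, 4, -9, 3, -1; range = 5 − (-9) = 14.
v-values: -11, -12, -3, 7, -3; range = 7 − (-12) = 19.
Area = (14 × 19) / 2 = 133.

133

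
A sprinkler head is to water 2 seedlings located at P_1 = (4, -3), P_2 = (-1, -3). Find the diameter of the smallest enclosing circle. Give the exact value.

The smallest circle enclosing two points has them as diameter endpoints.
Centre = midpoint = (1.5, -3); r² = |P_1P_2|²/4 = 25/4 = 6.25.
Diameter = 2r = 2√(6.25) = 5.

5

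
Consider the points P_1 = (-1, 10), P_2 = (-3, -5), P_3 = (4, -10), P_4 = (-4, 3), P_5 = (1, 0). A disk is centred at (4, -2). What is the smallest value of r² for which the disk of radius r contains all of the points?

169

The required radius is the distance from (4, -2) to the farthest point.
Squared distances: 169, 58, 64, 89, 13.
Maximum is 169, attained at P_1.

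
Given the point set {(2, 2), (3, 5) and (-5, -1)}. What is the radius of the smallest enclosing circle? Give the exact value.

5

Call the three points A, B, C in the order given.
Side lengths²: AB² = 10, AC² = 58, BC² = 100.
Since BC² = 100 ≥ 58 + 10 = 68, the angle opposite BC is not acute, so the smallest enclosing circle has BC as diameter.
Centre = midpoint of BC = (-1, 2), r² = 100/4 = 25.
r = √25 = 5.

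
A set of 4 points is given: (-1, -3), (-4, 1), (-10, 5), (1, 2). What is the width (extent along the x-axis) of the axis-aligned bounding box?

max x = 1, min x = -10, so width = 11.

11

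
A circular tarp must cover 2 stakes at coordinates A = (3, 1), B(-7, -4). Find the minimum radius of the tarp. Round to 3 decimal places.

The smallest circle enclosing two points has them as diameter endpoints.
Centre = midpoint = (-2, -1.5); r² = |AB|²/4 = 125/4 = 31.25.
r = √(31.25) ≈ 5.590.

5.590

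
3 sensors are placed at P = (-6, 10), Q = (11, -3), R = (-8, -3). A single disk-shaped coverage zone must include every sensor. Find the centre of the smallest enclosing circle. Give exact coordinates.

(1.5, 57/26)

Side lengths²: PQ² = 458, PR² = 173, QR² = 361.
Since PQ² = 458 < 361 + 173 = 534, the triangle is acute, so the smallest enclosing circle is the circumcircle.
Circumcentre = (1.5, 57/26), r² = 39617/338.
Centre = (1.5, 57/26).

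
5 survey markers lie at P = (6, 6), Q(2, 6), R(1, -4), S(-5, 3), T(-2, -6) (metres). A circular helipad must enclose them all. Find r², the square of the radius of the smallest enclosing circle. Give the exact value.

The minimum enclosing circle is determined by three boundary points: P, S, T.
Their circumcentre is (5/3, 2/9) with r² = 4225/81.
The farthest remaining point Q is at distance² 2713/81 ≤ 4225/81.

4225/81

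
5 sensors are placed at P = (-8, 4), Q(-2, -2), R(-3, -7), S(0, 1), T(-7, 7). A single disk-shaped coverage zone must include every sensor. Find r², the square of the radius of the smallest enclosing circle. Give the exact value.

53

The minimum enclosing circle of a finite set is fixed by two of the points (as a diameter) or three (as a circumcircle).
The farthest pair is R–T with squared distance 212. The circle on this segment as diameter has centre (-5, 0) and r² = 212/4 = 53.
Check P: distance² to centre = 25 ≤ 53, so it lies inside.
All remaining points lie in this disk, and no smaller disk contains both endpoints, so this is the minimum enclosing circle.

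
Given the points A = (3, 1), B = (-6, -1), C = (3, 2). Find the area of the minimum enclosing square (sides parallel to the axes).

The bounding box has width 9 and height 3.
An axis-aligned square enclosing the set must have side ≥ max(width, height).
So the minimum side is max(9, 3) = 9.
Area = 9² = 81.

81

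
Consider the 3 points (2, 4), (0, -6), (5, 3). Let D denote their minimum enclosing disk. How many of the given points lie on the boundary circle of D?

3

Call the three points A, B, C in the order given.
Side lengths²: AB² = 104, AC² = 10, BC² = 106.
Since BC² = 106 < 104 + 10 = 114, the triangle is acute, so the smallest enclosing circle is the circumcircle.
Circumcentre = (1.9375, -1.1875), r² = 26.9140625.
The points at distance exactly r from the centre are (2, 4), (0, -6), (5, 3) — 3 points.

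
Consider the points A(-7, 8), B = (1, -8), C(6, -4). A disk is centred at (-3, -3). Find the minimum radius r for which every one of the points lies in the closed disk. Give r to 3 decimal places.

The required radius is the distance from (-3, -3) to the farthest point.
Squared distances: 137, 41, 82.
Maximum is 137, attained at A.
r = √137 ≈ 11.705.

11.705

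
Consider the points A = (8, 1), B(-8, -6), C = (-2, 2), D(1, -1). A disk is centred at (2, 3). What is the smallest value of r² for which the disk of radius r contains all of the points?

181

The required radius is the distance from (2, 3) to the farthest point.
Squared distances: 40, 181, 17, 17.
Maximum is 181, attained at B.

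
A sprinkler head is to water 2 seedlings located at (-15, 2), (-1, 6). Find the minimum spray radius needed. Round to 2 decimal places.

7.28

The smallest circle enclosing two points has them as diameter endpoints.
Centre = midpoint = (-8, 4); r² = |(-15, 2)−(-1, 6)|²/4 = 212/4 = 53.
r = √53 ≈ 7.28.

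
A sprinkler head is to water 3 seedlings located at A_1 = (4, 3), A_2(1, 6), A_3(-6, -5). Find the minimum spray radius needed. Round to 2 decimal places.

Side lengths²: A_1A_2² = 18, A_1A_3² = 164, A_2A_3² = 170.
Since A_2A_3² = 170 < 164 + 18 = 182, the triangle is acute, so the smallest enclosing circle is the circumcircle.
Circumcentre = (-17/9, 1/9), r² = 3485/81.
r = √(3485/81) ≈ 6.56.

6.56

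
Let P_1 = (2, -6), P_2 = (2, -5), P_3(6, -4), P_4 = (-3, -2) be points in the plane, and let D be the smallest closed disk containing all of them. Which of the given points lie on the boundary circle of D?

The minimum enclosing circle of a finite set is fixed by two of the points (as a diameter) or three (as a circumcircle).
The farthest pair is P_3–P_4 with squared distance 85. The circle on this segment as diameter has centre (1.5, -3) and r² = 85/4 = 21.25.
Check P_1: distance² to centre = 9.25 ≤ 21.25, so it lies inside.
All remaining points lie in this disk, and no smaller disk contains both endpoints, so this is the minimum enclosing circle.
The points at distance exactly r from the centre are P_3, P_4 — 2 points.

P_3, P_4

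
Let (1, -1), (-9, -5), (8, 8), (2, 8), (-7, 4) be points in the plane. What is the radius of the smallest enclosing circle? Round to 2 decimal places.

The minimum enclosing circle of a finite set is fixed by two of the points (as a diameter) or three (as a circumcircle).
The farthest pair is (-9, -5)–(8, 8) with squared distance 458. The circle on this segment as diameter has centre (-0.5, 1.5) and r² = 458/4 = 114.5.
Check (1, -1): distance² to centre = 8.5 ≤ 114.5, so it lies inside.
All remaining points lie in this disk, and no smaller disk contains both endpoints, so this is the minimum enclosing circle.
r = √(114.5) ≈ 10.70.

10.70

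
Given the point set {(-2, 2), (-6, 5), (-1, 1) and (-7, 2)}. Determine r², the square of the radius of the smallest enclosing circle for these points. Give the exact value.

By Welzl's lemma the MEC is supported by two points (diametrically opposite) or three points (on a circumcircle).
The minimum enclosing circle is determined by three boundary points: (-6, 5), (-1, 1), (-7, 2).
Their circumcentre is (-145/38, 99/38) with r² = 7585/722.
The farthest remaining point (-2, 2) is at distance² 2645/722 ≤ 7585/722.

7585/722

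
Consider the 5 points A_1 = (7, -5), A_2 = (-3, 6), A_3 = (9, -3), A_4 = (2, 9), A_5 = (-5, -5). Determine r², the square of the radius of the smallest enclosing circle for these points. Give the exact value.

The minimum enclosing circle of a finite set is fixed by two of the points (as a diameter) or three (as a circumcircle).
The minimum enclosing circle is determined by three boundary points: A_3, A_4, A_5.
Their circumcentre is (35/26, 15/26) with r² = 24125/338.
The farthest remaining point A_1 is at distance² 21317/338 ≤ 24125/338.

24125/338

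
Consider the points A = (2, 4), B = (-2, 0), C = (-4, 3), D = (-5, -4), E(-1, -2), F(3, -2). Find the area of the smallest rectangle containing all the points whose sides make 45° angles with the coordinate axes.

In coordinates u = x + y, v = x − y the rectangle is axis-aligned; the map (x,y)→(u,v) scales areas by 2.
u-values: 6, -2, -1, -9, -3, 1; range = 6 − (-9) = 15.
v-values: -2, -2, -7, -1, 1, 5; range = 5 − (-7) = 12.
Area = (15 × 12) / 2 = 90.

90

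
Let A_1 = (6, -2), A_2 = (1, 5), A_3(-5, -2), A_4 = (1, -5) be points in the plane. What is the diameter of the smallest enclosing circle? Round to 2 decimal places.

A smallest enclosing disk is always determined by at most three of the input points on its boundary.
The minimum enclosing circle is determined by three boundary points: A_1, A_2, A_3.
Their circumcentre is (0.5, -9/14) with r² = 3145/98.
The farthest remaining point A_4 is at distance² 1885/98 ≤ 3145/98.
Diameter = 2r = 2√(3145/98) ≈ 11.33.

11.33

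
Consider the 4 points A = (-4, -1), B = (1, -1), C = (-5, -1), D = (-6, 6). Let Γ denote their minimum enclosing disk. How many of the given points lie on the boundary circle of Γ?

The minimum enclosing circle of a finite set is fixed by two of the points (as a diameter) or three (as a circumcircle).
The farthest pair is B–D with squared distance 98. The circle on this segment as diameter has centre (-2.5, 2.5) and r² = 98/4 = 24.5.
Check A: distance² to centre = 14.5 ≤ 24.5, so it lies inside.
All remaining points lie in this disk, and no smaller disk contains both endpoints, so this is the minimum enclosing circle.
The points at distance exactly r from the centre are B, D — 2 points.

2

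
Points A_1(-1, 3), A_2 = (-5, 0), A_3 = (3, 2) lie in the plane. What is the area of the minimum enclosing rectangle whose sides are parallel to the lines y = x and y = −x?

In coordinates u = x + y, v = x − y the rectangle is axis-aligned; the map (x,y)→(u,v) scales areas by 2.
u-values: 2, -5, 5; range = 5 − (-5) = 10.
v-values: -4, -5, 1; range = 1 − (-5) = 6.
Area = (10 × 6) / 2 = 30.

30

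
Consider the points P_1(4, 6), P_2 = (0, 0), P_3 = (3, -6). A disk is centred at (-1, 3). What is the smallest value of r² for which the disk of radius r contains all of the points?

The required radius is the distance from (-1, 3) to the farthest point.
Squared distances: 34, 10, 97.
Maximum is 97, attained at P_3.

97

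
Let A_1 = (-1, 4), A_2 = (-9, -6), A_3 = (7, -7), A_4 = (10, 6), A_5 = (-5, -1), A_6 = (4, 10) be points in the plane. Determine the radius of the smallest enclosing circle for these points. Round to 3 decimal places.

The minimum enclosing circle of a finite set is fixed by two of the points (as a diameter) or three (as a circumcircle).
The farthest pair is A_2–A_4 with squared distance 505. The circle on this segment as diameter has centre (0.5, 0) and r² = 505/4 = 126.25.
Check A_1: distance² to centre = 18.25 ≤ 126.25, so it lies inside.
All remaining points lie in this disk, and no smaller disk contains both endpoints, so this is the minimum enclosing circle.
r = √(126.25) ≈ 11.236.

11.236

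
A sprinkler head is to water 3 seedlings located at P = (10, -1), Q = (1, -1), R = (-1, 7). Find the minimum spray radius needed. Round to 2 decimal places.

6.80

Side lengths²: PQ² = 81, PR² = 185, QR² = 68.
Since PR² = 185 ≥ 81 + 68 = 149, the angle opposite PR is not acute, so the smallest enclosing circle has PR as diameter.
Centre = midpoint of PR = (4.5, 3), r² = 185/4 = 46.25.
r = √(46.25) ≈ 6.80.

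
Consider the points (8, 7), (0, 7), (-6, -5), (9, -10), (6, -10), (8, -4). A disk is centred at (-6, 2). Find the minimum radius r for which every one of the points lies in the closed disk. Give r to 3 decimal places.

19.209

The required radius is the distance from (-6, 2) to the farthest point.
Squared distances: 221, 61, 49, 369, 288, 232.
Maximum is 369, attained at (9, -10).
r = √369 ≈ 19.209.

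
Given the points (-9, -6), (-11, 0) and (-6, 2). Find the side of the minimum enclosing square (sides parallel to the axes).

8

The bounding box has width 5 and height 8.
An axis-aligned square enclosing the set must have side ≥ max(width, height).
So the minimum side is max(5, 8) = 8.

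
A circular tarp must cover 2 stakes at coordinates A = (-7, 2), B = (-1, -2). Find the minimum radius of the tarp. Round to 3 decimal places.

The smallest circle enclosing two points has them as diameter endpoints.
Centre = midpoint = (-4, 0); r² = |AB|²/4 = 52/4 = 13.
r = √13 ≈ 3.606.

3.606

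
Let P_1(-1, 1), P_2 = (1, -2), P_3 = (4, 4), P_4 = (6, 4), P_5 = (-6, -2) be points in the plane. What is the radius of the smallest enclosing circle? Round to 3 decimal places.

6.708

By Welzl's lemma the MEC is supported by two points (diametrically opposite) or three points (on a circumcircle).
The farthest pair is P_4–P_5 with squared distance 180. The circle on this segment as diameter has centre (0, 1) and r² = 180/4 = 45.
Check P_1: distance² to centre = 1 ≤ 45, so it lies inside.
All remaining points lie in this disk, and no smaller disk contains both endpoints, so this is the minimum enclosing circle.
r = √45 ≈ 6.708.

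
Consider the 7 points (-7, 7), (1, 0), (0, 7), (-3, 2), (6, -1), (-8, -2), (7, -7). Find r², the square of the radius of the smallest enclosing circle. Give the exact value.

98

A smallest enclosing disk is always determined by at most three of the input points on its boundary.
The farthest pair is (-7, 7)–(7, -7) with squared distance 392. The circle on this segment as diameter has centre (0, 0) and r² = 392/4 = 98.
Check (1, 0): distance² to centre = 1 ≤ 98, so it lies inside.
All remaining points lie in this disk, and no smaller disk contains both endpoints, so this is the minimum enclosing circle.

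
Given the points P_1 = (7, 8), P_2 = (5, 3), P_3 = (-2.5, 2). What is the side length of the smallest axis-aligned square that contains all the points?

9.5

The bounding box has width 9.5 and height 6.
An axis-aligned square enclosing the set must have side ≥ max(width, height).
So the minimum side is max(9.5, 6) = 9.5.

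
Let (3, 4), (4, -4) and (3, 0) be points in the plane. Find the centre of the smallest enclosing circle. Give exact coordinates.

Call the three points A, B, C in the order given.
Side lengths²: AB² = 65, AC² = 16, BC² = 17.
Since AB² = 65 ≥ 17 + 16 = 33, the angle opposite AB is not acute, so the smallest enclosing circle has AB as diameter.
Centre = midpoint of AB = (3.5, 0), r² = 65/4 = 16.25.
Centre = (3.5, 0).

(3.5, 0)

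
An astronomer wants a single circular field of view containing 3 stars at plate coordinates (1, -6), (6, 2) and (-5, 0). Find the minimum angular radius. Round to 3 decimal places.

Call the three points A, B, C in the order given.
Side lengths²: AB² = 89, AC² = 72, BC² = 125.
Since BC² = 125 < 89 + 72 = 161, the triangle is acute, so the smallest enclosing circle is the circumcircle.
Circumcentre = (19/26, -7/26), r² = 11125/338.
r = √(11125/338) ≈ 5.737.

5.737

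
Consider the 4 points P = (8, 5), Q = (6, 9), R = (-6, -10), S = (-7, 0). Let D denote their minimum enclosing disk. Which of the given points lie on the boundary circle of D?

Q, R

By Welzl's lemma the MEC is supported by two points (diametrically opposite) or three points (on a circumcircle).
The farthest pair is Q–R with squared distance 505. The circle on this segment as diameter has centre (0, -0.5) and r² = 505/4 = 126.25.
Check P: distance² to centre = 94.25 ≤ 126.25, so it lies inside.
All remaining points lie in this disk, and no smaller disk contains both endpoints, so this is the minimum enclosing circle.
The points at distance exactly r from the centre are Q, R — 2 points.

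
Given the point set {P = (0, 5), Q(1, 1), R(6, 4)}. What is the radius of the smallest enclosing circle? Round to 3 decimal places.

3.179

Side lengths²: PQ² = 17, PR² = 37, QR² = 34.
Since PR² = 37 < 34 + 17 = 51, the triangle is acute, so the smallest enclosing circle is the circumcircle.
Circumcentre = (131/46, 165/46), r² = 10693/1058.
r = √(10693/1058) ≈ 3.179.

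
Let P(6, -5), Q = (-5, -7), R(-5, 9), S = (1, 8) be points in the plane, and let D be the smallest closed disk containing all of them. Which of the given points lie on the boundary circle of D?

P, Q, R

A smallest enclosing disk is always determined by at most three of the input points on its boundary.
The minimum enclosing circle is determined by three boundary points: P, Q, R.
Their circumcentre is (-17/22, 1) with r² = 39625/484.
The farthest remaining point S is at distance² 25237/484 ≤ 39625/484.
The points at distance exactly r from the centre are P, Q, R — 3 points.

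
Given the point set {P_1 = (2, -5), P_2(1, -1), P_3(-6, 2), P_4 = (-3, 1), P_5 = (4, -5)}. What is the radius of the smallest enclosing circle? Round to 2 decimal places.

By Welzl's lemma the MEC is supported by two points (diametrically opposite) or three points (on a circumcircle).
The farthest pair is P_3–P_5 with squared distance 149. The circle on this segment as diameter has centre (-1, -1.5) and r² = 149/4 = 37.25.
Check P_1: distance² to centre = 21.25 ≤ 37.25, so it lies inside.
All remaining points lie in this disk, and no smaller disk contains both endpoints, so this is the minimum enclosing circle.
r = √(37.25) ≈ 6.10.

6.10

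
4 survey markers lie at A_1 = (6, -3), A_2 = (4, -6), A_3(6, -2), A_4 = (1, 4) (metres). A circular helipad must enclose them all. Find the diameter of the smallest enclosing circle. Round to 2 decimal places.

10.44

By Welzl's lemma the MEC is supported by two points (diametrically opposite) or three points (on a circumcircle).
The farthest pair is A_2–A_4 with squared distance 109. The circle on this segment as diameter has centre (2.5, -1) and r² = 109/4 = 27.25.
Check A_1: distance² to centre = 16.25 ≤ 27.25, so it lies inside.
All remaining points lie in this disk, and no smaller disk contains both endpoints, so this is the minimum enclosing circle.
Diameter = 2r = 2√(27.25) ≈ 10.44.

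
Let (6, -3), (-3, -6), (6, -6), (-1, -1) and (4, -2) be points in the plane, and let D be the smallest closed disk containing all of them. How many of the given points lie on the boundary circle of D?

3

The minimum enclosing circle of a finite set is fixed by two of the points (as a diameter) or three (as a circumcircle).
The farthest pair is (6, -3)–(-3, -6) with squared distance 90. The circle on this segment as diameter has centre (1.5, -4.5) and r² = 90/4 = 22.5.
Check (6, -6): distance² to centre = 22.5 ≤ 22.5, so it lies inside.
All remaining points lie in this disk, and no smaller disk contains both endpoints, so this is the minimum enclosing circle.
The points at distance exactly r from the centre are (6, -3), (-3, -6), (6, -6) — 3 points.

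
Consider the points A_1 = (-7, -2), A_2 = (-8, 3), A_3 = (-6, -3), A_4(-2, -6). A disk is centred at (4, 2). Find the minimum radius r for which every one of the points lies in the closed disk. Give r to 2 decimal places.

The required radius is the distance from (4, 2) to the farthest point.
Squared distances: 137, 145, 125, 100.
Maximum is 145, attained at A_2.
r = √145 ≈ 12.04.

12.04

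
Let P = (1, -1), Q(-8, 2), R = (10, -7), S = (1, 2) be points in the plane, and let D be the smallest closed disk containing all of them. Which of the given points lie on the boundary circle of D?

By Welzl's lemma the MEC is supported by two points (diametrically opposite) or three points (on a circumcircle).
The farthest pair is Q–R with squared distance 405. The circle on this segment as diameter has centre (1, -2.5) and r² = 405/4 = 101.25.
Check P: distance² to centre = 2.25 ≤ 101.25, so it lies inside.
All remaining points lie in this disk, and no smaller disk contains both endpoints, so this is the minimum enclosing circle.
The points at distance exactly r from the centre are Q, R — 2 points.

Q, R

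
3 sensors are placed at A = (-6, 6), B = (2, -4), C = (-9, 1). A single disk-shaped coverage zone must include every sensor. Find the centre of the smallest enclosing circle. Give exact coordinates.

Side lengths²: AB² = 164, AC² = 34, BC² = 146.
Since AB² = 164 < 146 + 34 = 180, the triangle is acute, so the smallest enclosing circle is the circumcircle.
Circumcentre = (-18/7, 19/35), r² = 50881/1225.
Centre = (-18/7, 19/35).

(-18/7, 19/35)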